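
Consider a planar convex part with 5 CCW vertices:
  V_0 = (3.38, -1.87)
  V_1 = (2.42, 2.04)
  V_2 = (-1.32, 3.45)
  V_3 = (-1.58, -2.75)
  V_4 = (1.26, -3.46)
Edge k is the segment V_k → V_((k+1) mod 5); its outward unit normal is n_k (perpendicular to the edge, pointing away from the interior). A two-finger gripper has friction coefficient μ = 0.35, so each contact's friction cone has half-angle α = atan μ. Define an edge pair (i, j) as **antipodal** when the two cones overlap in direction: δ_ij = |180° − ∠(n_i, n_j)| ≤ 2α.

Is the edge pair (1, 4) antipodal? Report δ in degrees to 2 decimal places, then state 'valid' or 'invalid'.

δ = 57.53°, invalid

α = atan 0.35 = 19.29°;  2α = 38.58°
edge 1: e_1 = (-3.74, +1.41);  n_1 = (+0.3528, +0.9357)
edge 4: e_4 = (+2.12, +1.59);  n_4 = (+0.6000, -0.8000)
∠(n_1, n_4) = 122.47°
δ = |180° − 122.47°| = 57.53°
57.53° > 2α = 38.58°  →  invalid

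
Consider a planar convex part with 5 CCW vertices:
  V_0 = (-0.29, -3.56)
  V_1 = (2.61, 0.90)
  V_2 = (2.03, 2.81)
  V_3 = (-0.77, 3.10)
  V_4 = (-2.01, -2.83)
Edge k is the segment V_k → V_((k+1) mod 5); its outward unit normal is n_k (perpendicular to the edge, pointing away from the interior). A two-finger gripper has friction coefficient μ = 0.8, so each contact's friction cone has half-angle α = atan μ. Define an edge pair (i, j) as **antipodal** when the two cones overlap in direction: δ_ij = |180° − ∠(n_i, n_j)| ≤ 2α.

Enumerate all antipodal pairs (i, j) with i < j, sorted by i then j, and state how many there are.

α = atan 0.8 = 38.66°;  2α = 77.32°
n_0 = (+0.8384, -0.5451)
n_1 = (+0.9569, +0.2906)
n_2 = (+0.1030, +0.9947)
n_3 = (-0.9788, +0.2047)
n_4 = (-0.3907, -0.9205)
  (0,1): δ = 130.08°  ·
  (0,2): δ = 62.88°  ✓
  (0,3): δ = 21.22°  ✓
  (0,4): δ = 100.04°  ·
  (1,2): δ = 112.80°  ·
  (1,3): δ = 28.70°  ✓
  (1,4): δ = 50.11°  ✓
  (2,3): δ = 95.90°  ·
  (2,4): δ = 17.08°  ✓
  (3,4): δ = 101.19°  ·
antipodal pairs: 5

count = 5; pairs: (0,2), (0,3), (1,3), (1,4), (2,4)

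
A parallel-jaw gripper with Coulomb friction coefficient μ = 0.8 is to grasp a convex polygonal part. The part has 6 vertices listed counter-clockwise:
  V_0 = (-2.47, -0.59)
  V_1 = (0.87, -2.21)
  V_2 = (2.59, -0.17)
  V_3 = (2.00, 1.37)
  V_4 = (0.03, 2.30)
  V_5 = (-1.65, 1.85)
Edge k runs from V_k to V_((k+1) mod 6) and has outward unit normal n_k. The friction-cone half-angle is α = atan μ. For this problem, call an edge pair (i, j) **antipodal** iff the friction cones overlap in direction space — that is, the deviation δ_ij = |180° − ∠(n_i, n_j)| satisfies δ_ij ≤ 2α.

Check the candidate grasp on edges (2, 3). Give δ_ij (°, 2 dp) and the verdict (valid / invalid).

δ = 136.23°, invalid

α = atan 0.8 = 38.66°;  2α = 77.32°
edge 2: e_2 = (-0.59, +1.54);  n_2 = (+0.9338, +0.3578)
edge 3: e_3 = (-1.97, +0.93);  n_3 = (+0.4269, +0.9043)
∠(n_2, n_3) = 43.77°
δ = |180° − 43.77°| = 136.23°
136.23° > 2α = 77.32°  →  invalid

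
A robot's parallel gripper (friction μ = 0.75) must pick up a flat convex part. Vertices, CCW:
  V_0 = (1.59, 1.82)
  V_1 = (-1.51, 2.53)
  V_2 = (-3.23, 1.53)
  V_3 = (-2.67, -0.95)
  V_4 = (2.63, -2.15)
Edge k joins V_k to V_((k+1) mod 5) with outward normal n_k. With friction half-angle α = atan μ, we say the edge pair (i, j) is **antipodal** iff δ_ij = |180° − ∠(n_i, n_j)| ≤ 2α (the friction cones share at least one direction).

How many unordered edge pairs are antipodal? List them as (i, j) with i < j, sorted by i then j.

count = 5; pairs: (0,2), (0,3), (1,3), (2,4), (3,4)

α = atan 0.75 = 36.87°;  2α = 73.74°
n_0 = (+0.2233, +0.9748)
n_1 = (-0.5026, +0.8645)
n_2 = (-0.9754, -0.2203)
n_3 = (-0.2208, -0.9753)
n_4 = (+0.9674, +0.2534)
  (0,1): δ = 136.93°  ·
  (0,2): δ = 64.38°  ✓
  (0,3): δ = 0.14°  ✓
  (0,4): δ = 117.58°  ·
  (1,2): δ = 107.45°  ·
  (1,3): δ = 42.93°  ✓
  (1,4): δ = 74.51°  ·
  (2,3): δ = 115.48°  ·
  (2,4): δ = 1.96°  ✓
  (3,4): δ = 62.56°  ✓
antipodal pairs: 5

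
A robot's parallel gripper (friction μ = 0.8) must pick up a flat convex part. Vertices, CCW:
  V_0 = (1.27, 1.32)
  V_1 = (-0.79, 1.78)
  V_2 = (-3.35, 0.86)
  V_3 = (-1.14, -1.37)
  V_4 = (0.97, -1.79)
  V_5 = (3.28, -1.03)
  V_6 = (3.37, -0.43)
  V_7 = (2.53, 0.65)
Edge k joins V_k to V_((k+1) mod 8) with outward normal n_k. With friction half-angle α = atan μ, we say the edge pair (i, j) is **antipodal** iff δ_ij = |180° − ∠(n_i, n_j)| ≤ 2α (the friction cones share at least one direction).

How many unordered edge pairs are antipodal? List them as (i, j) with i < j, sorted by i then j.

count = 14; pairs: (0,2), (0,3), (0,4), (1,2), (1,3), (1,4), (1,5), (2,5), (2,6), (2,7), (3,6), (3,7), (4,6), (4,7)

α = atan 0.8 = 38.66°;  2α = 77.32°
n_0 = (+0.2179, +0.9760)
n_1 = (-0.3382, +0.9411)
n_2 = (-0.7103, -0.7039)
n_3 = (-0.1952, -0.9808)
n_4 = (+0.3125, -0.9499)
n_5 = (+0.9889, -0.1483)
n_6 = (+0.7894, +0.6139)
n_7 = (+0.4695, +0.8829)
  (0,1): δ = 147.65°  ·
  (0,2): δ = 32.67°  ✓
  (0,3): δ = 1.33°  ✓
  (0,4): δ = 30.80°  ✓
  (0,5): δ = 94.06°  ·
  (0,6): δ = 140.46°  ·
  (0,7): δ = 164.59°  ·
  (1,2): δ = 65.03°  ✓
  (1,3): δ = 31.02°  ✓
  (1,4): δ = 1.56°  ✓
  (1,5): δ = 61.70°  ✓
  (1,6): δ = 108.11°  ·
  (1,7): δ = 132.23°  ·
  (2,3): δ = 146.00°  ·
  (2,4): δ = 116.53°  ·
  (2,5): δ = 53.27°  ✓
  (2,6): δ = 6.87°  ✓
  (2,7): δ = 17.26°  ✓
  (3,4): δ = 150.53°  ·
  (3,5): δ = 87.27°  ·
  (3,6): δ = 40.87°  ✓
  (3,7): δ = 16.74°  ✓
  (4,5): δ = 116.74°  ·
  (4,6): δ = 70.34°  ✓
  (4,7): δ = 46.21°  ✓
  (5,6): δ = 133.59°  ·
  (5,7): δ = 109.47°  ·
  (6,7): δ = 155.88°  ·
antipodal pairs: 14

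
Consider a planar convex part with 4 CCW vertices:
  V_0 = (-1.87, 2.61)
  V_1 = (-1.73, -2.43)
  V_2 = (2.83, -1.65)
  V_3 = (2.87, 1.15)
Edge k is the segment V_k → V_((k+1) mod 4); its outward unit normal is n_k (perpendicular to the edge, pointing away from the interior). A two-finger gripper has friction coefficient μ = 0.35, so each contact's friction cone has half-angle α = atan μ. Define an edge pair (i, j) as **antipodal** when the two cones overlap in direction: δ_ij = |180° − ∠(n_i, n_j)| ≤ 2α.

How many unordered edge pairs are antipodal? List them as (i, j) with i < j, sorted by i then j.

count = 2; pairs: (0,2), (1,3)

α = atan 0.35 = 19.29°;  2α = 38.58°
n_0 = (-0.9996, -0.0278)
n_1 = (+0.1686, -0.9857)
n_2 = (+0.9999, -0.0143)
n_3 = (+0.2944, +0.9557)
  (0,1): δ = 81.88°  ·
  (0,2): δ = 2.41°  ✓
  (0,3): δ = 71.29°  ·
  (1,2): δ = 100.53°  ·
  (1,3): δ = 26.83°  ✓
  (2,3): δ = 106.30°  ·
antipodal pairs: 2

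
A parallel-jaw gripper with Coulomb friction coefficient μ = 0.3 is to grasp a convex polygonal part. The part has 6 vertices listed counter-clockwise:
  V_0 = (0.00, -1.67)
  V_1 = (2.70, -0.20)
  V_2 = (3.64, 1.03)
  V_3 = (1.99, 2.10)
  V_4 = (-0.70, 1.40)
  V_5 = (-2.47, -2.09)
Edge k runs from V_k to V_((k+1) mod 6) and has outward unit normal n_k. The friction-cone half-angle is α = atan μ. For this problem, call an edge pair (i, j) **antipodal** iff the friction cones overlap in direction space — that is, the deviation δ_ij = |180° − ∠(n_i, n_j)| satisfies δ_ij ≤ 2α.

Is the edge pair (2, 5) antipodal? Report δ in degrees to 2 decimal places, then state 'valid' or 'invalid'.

δ = 42.61°, invalid

α = atan 0.3 = 16.70°;  2α = 33.40°
edge 2: e_2 = (-1.65, +1.07);  n_2 = (+0.5441, +0.8390)
edge 5: e_5 = (+2.47, +0.42);  n_5 = (+0.1676, -0.9858)
∠(n_2, n_5) = 137.39°
δ = |180° − 137.39°| = 42.61°
42.61° > 2α = 33.40°  →  invalid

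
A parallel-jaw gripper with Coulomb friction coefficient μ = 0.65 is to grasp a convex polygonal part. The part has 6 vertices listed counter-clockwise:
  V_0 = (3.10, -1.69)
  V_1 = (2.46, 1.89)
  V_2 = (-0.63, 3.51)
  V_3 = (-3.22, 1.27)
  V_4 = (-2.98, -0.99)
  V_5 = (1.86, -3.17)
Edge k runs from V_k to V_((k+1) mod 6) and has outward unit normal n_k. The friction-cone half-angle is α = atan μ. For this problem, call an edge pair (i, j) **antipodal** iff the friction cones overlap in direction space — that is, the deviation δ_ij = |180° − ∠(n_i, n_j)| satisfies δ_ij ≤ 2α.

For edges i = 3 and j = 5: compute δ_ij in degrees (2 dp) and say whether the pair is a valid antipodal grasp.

α = atan 0.65 = 33.02°;  2α = 66.05°
edge 3: e_3 = (+0.24, -2.26);  n_3 = (-0.9944, -0.1056)
edge 5: e_5 = (+1.24, +1.48);  n_5 = (+0.7665, -0.6422)
∠(n_3, n_5) = 133.98°
δ = |180° − 133.98°| = 46.02°
46.02° ≤ 2α = 66.05°  →  valid

δ = 46.02°, valid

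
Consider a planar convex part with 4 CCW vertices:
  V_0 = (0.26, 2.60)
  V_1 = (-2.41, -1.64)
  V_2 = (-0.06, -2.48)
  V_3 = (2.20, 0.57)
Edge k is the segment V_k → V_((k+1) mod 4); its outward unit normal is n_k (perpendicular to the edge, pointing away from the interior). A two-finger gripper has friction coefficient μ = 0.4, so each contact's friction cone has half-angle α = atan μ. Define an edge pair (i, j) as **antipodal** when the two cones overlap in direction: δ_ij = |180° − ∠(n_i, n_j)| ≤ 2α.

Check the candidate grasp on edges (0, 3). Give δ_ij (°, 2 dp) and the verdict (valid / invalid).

α = atan 0.4 = 21.80°;  2α = 43.60°
edge 0: e_0 = (-2.67, -4.24);  n_0 = (-0.8462, +0.5329)
edge 3: e_3 = (-1.94, +2.03);  n_3 = (+0.7230, +0.6909)
∠(n_0, n_3) = 104.10°
δ = |180° − 104.10°| = 75.90°
75.90° > 2α = 43.60°  →  invalid

δ = 75.90°, invalid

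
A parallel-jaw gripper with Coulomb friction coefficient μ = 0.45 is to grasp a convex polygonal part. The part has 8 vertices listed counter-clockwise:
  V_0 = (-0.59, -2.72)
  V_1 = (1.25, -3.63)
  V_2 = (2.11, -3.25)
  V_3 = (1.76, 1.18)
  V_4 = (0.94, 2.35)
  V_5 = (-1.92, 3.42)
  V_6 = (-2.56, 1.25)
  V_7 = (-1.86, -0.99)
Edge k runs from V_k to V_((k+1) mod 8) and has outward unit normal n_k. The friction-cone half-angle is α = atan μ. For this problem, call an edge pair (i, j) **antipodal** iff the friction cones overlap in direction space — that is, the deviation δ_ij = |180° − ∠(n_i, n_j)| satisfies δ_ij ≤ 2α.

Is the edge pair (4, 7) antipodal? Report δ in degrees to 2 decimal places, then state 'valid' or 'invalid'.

α = atan 0.45 = 24.23°;  2α = 48.46°
edge 4: e_4 = (-2.86, +1.07);  n_4 = (+0.3504, +0.9366)
edge 7: e_7 = (+1.27, -1.73);  n_7 = (-0.8061, -0.5918)
∠(n_4, n_7) = 146.79°
δ = |180° − 146.79°| = 33.21°
33.21° ≤ 2α = 48.46°  →  valid

δ = 33.21°, valid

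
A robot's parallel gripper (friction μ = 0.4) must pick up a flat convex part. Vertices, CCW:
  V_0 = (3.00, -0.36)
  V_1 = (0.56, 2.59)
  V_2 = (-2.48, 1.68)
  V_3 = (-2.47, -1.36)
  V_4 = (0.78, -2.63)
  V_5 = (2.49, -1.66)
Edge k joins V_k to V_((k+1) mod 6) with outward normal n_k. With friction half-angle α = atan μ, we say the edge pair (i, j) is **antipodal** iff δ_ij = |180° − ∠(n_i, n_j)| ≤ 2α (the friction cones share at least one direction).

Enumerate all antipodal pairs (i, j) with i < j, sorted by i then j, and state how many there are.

α = atan 0.4 = 21.80°;  2α = 43.60°
n_0 = (+0.7706, +0.6374)
n_1 = (-0.2868, +0.9580)
n_2 = (-1.0000, -0.0033)
n_3 = (-0.3640, -0.9314)
n_4 = (+0.4934, -0.8698)
n_5 = (+0.9309, -0.3652)
  (0,1): δ = 112.93°  ·
  (0,2): δ = 39.41°  ✓
  (0,3): δ = 29.06°  ✓
  (0,4): δ = 79.97°  ·
  (0,5): δ = 118.98°  ·
  (1,2): δ = 106.48°  ·
  (1,3): δ = 38.01°  ✓
  (1,4): δ = 12.90°  ✓
  (1,5): δ = 51.91°  ·
  (2,3): δ = 111.53°  ·
  (2,4): δ = 60.62°  ·
  (2,5): δ = 21.61°  ✓
  (3,4): δ = 129.09°  ·
  (3,5): δ = 90.08°  ·
  (4,5): δ = 140.98°  ·
antipodal pairs: 5

count = 5; pairs: (0,2), (0,3), (1,3), (1,4), (2,5)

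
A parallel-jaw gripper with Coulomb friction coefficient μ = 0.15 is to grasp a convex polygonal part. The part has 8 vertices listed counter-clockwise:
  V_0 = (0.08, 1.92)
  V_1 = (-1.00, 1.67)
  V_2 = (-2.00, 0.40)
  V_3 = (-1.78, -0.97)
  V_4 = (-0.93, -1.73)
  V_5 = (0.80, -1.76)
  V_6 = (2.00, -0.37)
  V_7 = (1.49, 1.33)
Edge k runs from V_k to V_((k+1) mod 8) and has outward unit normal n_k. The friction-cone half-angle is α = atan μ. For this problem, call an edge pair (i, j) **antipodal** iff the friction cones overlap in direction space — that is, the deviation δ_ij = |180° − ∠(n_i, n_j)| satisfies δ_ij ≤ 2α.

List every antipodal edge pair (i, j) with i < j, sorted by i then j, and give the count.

count = 3; pairs: (0,4), (1,5), (2,6)

α = atan 0.15 = 8.53°;  2α = 17.06°
n_0 = (-0.2255, +0.9742)
n_1 = (-0.7857, +0.6186)
n_2 = (-0.9874, -0.1586)
n_3 = (-0.6665, -0.7455)
n_4 = (-0.0173, -0.9998)
n_5 = (+0.7569, -0.6535)
n_6 = (+0.9578, +0.2873)
n_7 = (+0.3860, +0.9225)
  (0,1): δ = 141.25°  ·
  (0,2): δ = 93.91°  ·
  (0,3): δ = 54.83°  ·
  (0,4): δ = 14.03°  ✓
  (0,5): δ = 36.16°  ·
  (0,6): δ = 93.67°  ·
  (0,7): δ = 144.26°  ·
  (1,2): δ = 132.66°  ·
  (1,3): δ = 93.58°  ·
  (1,4): δ = 52.78°  ·
  (1,5): δ = 2.59°  ✓
  (1,6): δ = 54.92°  ·
  (1,7): δ = 105.51°  ·
  (2,3): δ = 140.92°  ·
  (2,4): δ = 100.12°  ·
  (2,5): δ = 49.93°  ·
  (2,6): δ = 7.58°  ✓
  (2,7): δ = 58.17°  ·
  (3,4): δ = 139.19°  ·
  (3,5): δ = 89.00°  ·
  (3,6): δ = 31.50°  ·
  (3,7): δ = 19.09°  ·
  (4,5): δ = 129.81°  ·
  (4,6): δ = 72.31°  ·
  (4,7): δ = 21.71°  ·
  (5,6): δ = 122.50°  ·
  (5,7): δ = 71.90°  ·
  (6,7): δ = 129.41°  ·
antipodal pairs: 3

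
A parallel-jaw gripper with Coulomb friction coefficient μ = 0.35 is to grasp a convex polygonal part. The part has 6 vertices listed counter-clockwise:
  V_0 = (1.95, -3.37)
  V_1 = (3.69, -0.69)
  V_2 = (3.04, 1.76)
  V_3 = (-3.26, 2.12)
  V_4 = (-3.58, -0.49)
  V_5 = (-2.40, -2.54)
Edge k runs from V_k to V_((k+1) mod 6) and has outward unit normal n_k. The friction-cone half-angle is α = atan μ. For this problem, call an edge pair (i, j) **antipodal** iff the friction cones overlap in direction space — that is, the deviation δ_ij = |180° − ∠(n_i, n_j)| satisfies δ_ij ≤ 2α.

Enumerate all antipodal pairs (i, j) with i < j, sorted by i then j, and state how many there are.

count = 4; pairs: (0,3), (1,3), (1,4), (2,5)

α = atan 0.35 = 19.29°;  2α = 38.58°
n_0 = (+0.8387, -0.5445)
n_1 = (+0.9666, +0.2564)
n_2 = (+0.0570, +0.9984)
n_3 = (-0.9926, +0.1217)
n_4 = (-0.8667, -0.4989)
n_5 = (-0.1874, -0.9823)
  (0,1): δ = 132.15°  ·
  (0,2): δ = 60.28°  ·
  (0,3): δ = 26.00°  ✓
  (0,4): δ = 62.92°  ·
  (0,5): δ = 112.19°  ·
  (1,2): δ = 108.13°  ·
  (1,3): δ = 21.85°  ✓
  (1,4): δ = 15.07°  ✓
  (1,5): δ = 64.34°  ·
  (2,3): δ = 93.72°  ·
  (2,4): δ = 56.80°  ·
  (2,5): δ = 7.53°  ✓
  (3,4): δ = 143.08°  ·
  (3,5): δ = 93.81°  ·
  (4,5): δ = 130.73°  ·
antipodal pairs: 4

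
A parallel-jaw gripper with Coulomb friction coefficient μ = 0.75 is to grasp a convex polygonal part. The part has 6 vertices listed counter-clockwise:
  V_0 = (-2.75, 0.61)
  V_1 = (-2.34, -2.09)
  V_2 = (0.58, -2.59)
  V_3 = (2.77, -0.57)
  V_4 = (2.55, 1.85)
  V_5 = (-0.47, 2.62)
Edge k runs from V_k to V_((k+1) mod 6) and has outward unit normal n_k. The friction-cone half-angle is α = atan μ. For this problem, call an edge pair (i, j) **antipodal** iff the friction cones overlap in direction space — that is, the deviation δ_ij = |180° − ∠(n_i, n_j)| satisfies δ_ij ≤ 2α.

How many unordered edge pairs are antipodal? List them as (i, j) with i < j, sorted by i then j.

α = atan 0.75 = 36.87°;  2α = 73.74°
n_0 = (-0.9887, -0.1501)
n_1 = (-0.1688, -0.9857)
n_2 = (+0.6780, -0.7351)
n_3 = (+0.9959, +0.0905)
n_4 = (+0.2471, +0.9690)
n_5 = (-0.6613, +0.7501)
  (0,1): δ = 108.35°  ·
  (0,2): δ = 55.95°  ✓
  (0,3): δ = 3.44°  ✓
  (0,4): δ = 67.06°  ✓
  (0,5): δ = 122.76°  ·
  (1,2): δ = 127.60°  ·
  (1,3): δ = 75.09°  ·
  (1,4): δ = 4.59°  ✓
  (1,5): δ = 51.12°  ✓
  (2,3): δ = 127.49°  ·
  (2,4): δ = 56.99°  ✓
  (2,5): δ = 1.29°  ✓
  (3,4): δ = 109.50°  ·
  (3,5): δ = 53.80°  ✓
  (4,5): δ = 124.30°  ·
antipodal pairs: 8

count = 8; pairs: (0,2), (0,3), (0,4), (1,4), (1,5), (2,4), (2,5), (3,5)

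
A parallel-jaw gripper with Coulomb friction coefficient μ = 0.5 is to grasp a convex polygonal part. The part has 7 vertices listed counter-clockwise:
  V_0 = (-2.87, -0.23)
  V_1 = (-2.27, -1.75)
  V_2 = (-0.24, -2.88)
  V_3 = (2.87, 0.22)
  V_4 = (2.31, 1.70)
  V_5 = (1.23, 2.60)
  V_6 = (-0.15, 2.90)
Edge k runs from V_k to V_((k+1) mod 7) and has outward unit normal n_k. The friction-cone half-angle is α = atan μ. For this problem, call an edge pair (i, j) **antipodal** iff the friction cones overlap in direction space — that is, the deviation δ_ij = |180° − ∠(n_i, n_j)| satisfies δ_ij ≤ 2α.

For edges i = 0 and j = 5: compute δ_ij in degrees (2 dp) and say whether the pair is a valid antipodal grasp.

α = atan 0.5 = 26.57°;  2α = 53.13°
edge 0: e_0 = (+0.60, -1.52);  n_0 = (-0.9302, -0.3672)
edge 5: e_5 = (-1.38, +0.30);  n_5 = (+0.2124, +0.9772)
∠(n_0, n_5) = 123.81°
δ = |180° − 123.81°| = 56.19°
56.19° > 2α = 53.13°  →  invalid

δ = 56.19°, invalid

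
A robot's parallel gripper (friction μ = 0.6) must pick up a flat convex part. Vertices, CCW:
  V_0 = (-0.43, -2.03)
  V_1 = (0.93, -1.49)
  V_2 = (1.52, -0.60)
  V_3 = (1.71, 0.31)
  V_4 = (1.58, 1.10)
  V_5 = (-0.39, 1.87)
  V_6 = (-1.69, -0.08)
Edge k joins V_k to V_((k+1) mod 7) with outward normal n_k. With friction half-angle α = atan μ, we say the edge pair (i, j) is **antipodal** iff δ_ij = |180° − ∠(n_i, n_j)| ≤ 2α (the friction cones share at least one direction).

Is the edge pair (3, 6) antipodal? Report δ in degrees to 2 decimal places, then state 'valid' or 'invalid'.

α = atan 0.6 = 30.96°;  2α = 61.93°
edge 3: e_3 = (-0.13, +0.79);  n_3 = (+0.9867, +0.1624)
edge 6: e_6 = (+1.26, -1.95);  n_6 = (-0.8399, -0.5427)
∠(n_3, n_6) = 156.48°
δ = |180° − 156.48°| = 23.52°
23.52° ≤ 2α = 61.93°  →  valid

δ = 23.52°, valid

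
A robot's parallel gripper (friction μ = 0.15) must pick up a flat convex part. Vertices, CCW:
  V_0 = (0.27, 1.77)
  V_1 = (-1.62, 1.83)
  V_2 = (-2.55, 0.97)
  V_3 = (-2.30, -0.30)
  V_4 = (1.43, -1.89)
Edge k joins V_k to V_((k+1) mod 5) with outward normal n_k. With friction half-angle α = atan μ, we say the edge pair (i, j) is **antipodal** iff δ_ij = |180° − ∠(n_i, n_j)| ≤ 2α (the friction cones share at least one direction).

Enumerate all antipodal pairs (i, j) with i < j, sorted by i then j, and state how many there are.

count = 1; pairs: (2,4)

α = atan 0.15 = 8.53°;  2α = 17.06°
n_0 = (+0.0317, +0.9995)
n_1 = (-0.6789, +0.7342)
n_2 = (-0.9812, -0.1931)
n_3 = (-0.3921, -0.9199)
n_4 = (+0.9533, +0.3021)
  (0,1): δ = 135.42°  ·
  (0,2): δ = 77.05°  ·
  (0,3): δ = 21.27°  ·
  (0,4): δ = 109.40°  ·
  (1,2): δ = 121.62°  ·
  (1,3): δ = 65.85°  ·
  (1,4): δ = 64.82°  ·
  (2,3): δ = 124.22°  ·
  (2,4): δ = 6.45°  ✓
  (3,4): δ = 49.33°  ·
antipodal pairs: 1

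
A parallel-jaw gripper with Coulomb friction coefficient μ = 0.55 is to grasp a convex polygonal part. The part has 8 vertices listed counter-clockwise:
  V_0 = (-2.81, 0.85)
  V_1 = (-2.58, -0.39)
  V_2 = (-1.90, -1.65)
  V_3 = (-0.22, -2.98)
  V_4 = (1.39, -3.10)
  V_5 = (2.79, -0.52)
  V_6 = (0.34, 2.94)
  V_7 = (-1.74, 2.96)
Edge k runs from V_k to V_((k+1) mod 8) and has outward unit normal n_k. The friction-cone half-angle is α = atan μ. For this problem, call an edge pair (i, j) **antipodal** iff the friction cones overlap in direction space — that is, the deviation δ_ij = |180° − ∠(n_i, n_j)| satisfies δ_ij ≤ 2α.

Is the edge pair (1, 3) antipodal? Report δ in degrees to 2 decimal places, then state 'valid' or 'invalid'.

α = atan 0.55 = 28.81°;  2α = 57.62°
edge 1: e_1 = (+0.68, -1.26);  n_1 = (-0.8800, -0.4749)
edge 3: e_3 = (+1.61, -0.12);  n_3 = (-0.0743, -0.9972)
∠(n_1, n_3) = 57.38°
δ = |180° − 57.38°| = 122.62°
122.62° > 2α = 57.62°  →  invalid

δ = 122.62°, invalid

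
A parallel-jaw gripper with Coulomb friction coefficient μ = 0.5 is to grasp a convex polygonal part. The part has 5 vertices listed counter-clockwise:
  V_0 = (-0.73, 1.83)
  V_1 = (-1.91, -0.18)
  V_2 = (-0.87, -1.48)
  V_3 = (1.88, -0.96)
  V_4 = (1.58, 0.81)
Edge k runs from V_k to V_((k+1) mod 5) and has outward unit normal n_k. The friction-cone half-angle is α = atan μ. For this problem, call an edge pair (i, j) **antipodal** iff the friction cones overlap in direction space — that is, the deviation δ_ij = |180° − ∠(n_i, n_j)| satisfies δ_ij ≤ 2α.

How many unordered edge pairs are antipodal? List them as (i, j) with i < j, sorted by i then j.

count = 5; pairs: (0,2), (0,3), (1,3), (1,4), (2,4)

α = atan 0.5 = 26.57°;  2α = 53.13°
n_0 = (-0.8624, +0.5063)
n_1 = (-0.7809, -0.6247)
n_2 = (+0.1858, -0.9826)
n_3 = (+0.9859, +0.1671)
n_4 = (+0.4039, +0.9148)
  (0,1): δ = 110.92°  ·
  (0,2): δ = 48.88°  ✓
  (0,3): δ = 40.04°  ✓
  (0,4): δ = 96.59°  ·
  (1,2): δ = 117.95°  ·
  (1,3): δ = 29.04°  ✓
  (1,4): δ = 27.52°  ✓
  (2,3): δ = 91.09°  ·
  (2,4): δ = 34.53°  ✓
  (3,4): δ = 123.44°  ·
antipodal pairs: 5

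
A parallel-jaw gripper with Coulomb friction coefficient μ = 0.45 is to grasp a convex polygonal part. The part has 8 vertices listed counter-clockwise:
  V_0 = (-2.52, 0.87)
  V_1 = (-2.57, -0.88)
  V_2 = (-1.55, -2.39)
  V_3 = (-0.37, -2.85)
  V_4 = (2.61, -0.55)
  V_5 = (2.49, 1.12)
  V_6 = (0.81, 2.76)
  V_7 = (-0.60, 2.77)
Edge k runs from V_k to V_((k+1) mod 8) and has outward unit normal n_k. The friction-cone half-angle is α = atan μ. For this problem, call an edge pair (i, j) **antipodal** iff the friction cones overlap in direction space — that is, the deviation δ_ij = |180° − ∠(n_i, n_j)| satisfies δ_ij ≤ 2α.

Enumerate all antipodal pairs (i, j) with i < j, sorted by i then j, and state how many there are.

count = 8; pairs: (0,4), (0,5), (1,4), (1,5), (2,5), (2,6), (3,6), (3,7)

α = atan 0.45 = 24.23°;  2α = 48.46°
n_0 = (-0.9996, +0.0286)
n_1 = (-0.8287, -0.5598)
n_2 = (-0.3632, -0.9317)
n_3 = (+0.6110, -0.7916)
n_4 = (+0.9974, +0.0717)
n_5 = (+0.6985, +0.7156)
n_6 = (+0.0071, +1.0000)
n_7 = (-0.7034, +0.7108)
  (0,1): δ = 144.32°  ·
  (0,2): δ = 109.66°  ·
  (0,3): δ = 50.70°  ·
  (0,4): δ = 5.75°  ✓
  (0,5): δ = 47.33°  ✓
  (0,6): δ = 91.23°  ·
  (0,7): δ = 136.34°  ·
  (1,2): δ = 145.34°  ·
  (1,3): δ = 86.38°  ·
  (1,4): δ = 29.93°  ✓
  (1,5): δ = 11.65°  ✓
  (1,6): δ = 55.55°  ·
  (1,7): δ = 100.66°  ·
  (2,3): δ = 121.04°  ·
  (2,4): δ = 64.59°  ·
  (2,5): δ = 23.01°  ✓
  (2,6): δ = 20.89°  ✓
  (2,7): δ = 66.00°  ·
  (3,4): δ = 123.55°  ·
  (3,5): δ = 81.97°  ·
  (3,6): δ = 38.07°  ✓
  (3,7): δ = 7.04°  ✓
  (4,5): δ = 138.42°  ·
  (4,6): δ = 94.52°  ·
  (4,7): δ = 49.41°  ·
  (5,6): δ = 136.10°  ·
  (5,7): δ = 90.99°  ·
  (6,7): δ = 134.89°  ·
antipodal pairs: 8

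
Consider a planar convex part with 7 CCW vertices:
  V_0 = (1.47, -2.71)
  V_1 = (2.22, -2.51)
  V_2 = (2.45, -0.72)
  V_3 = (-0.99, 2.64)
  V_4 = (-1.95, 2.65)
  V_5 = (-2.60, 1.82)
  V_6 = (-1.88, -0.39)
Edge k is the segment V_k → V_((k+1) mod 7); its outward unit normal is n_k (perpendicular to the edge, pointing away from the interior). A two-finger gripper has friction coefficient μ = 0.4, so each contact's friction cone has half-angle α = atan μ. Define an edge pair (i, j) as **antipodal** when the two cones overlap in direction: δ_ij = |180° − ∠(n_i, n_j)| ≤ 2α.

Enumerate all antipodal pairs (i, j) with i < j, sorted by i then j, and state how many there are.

count = 7; pairs: (0,3), (0,4), (1,4), (1,5), (2,5), (2,6), (3,6)

α = atan 0.4 = 21.80°;  2α = 43.60°
n_0 = (+0.2577, -0.9662)
n_1 = (+0.9918, -0.1274)
n_2 = (+0.6987, +0.7154)
n_3 = (+0.0104, +0.9999)
n_4 = (-0.7873, +0.6166)
n_5 = (-0.9508, -0.3098)
n_6 = (-0.5693, -0.8221)
  (0,1): δ = 112.25°  ·
  (0,2): δ = 59.26°  ·
  (0,3): δ = 15.53°  ✓
  (0,4): δ = 37.00°  ✓
  (0,5): δ = 93.11°  ·
  (0,6): δ = 130.36°  ·
  (1,2): δ = 127.00°  ·
  (1,3): δ = 83.27°  ·
  (1,4): δ = 30.74°  ✓
  (1,5): δ = 25.37°  ✓
  (1,6): δ = 62.62°  ·
  (2,3): δ = 136.27°  ·
  (2,4): δ = 83.74°  ·
  (2,5): δ = 27.63°  ✓
  (2,6): δ = 9.62°  ✓
  (3,4): δ = 127.47°  ·
  (3,5): δ = 71.36°  ·
  (3,6): δ = 34.11°  ✓
  (4,5): δ = 123.89°  ·
  (4,6): δ = 86.64°  ·
  (5,6): δ = 142.75°  ·
antipodal pairs: 7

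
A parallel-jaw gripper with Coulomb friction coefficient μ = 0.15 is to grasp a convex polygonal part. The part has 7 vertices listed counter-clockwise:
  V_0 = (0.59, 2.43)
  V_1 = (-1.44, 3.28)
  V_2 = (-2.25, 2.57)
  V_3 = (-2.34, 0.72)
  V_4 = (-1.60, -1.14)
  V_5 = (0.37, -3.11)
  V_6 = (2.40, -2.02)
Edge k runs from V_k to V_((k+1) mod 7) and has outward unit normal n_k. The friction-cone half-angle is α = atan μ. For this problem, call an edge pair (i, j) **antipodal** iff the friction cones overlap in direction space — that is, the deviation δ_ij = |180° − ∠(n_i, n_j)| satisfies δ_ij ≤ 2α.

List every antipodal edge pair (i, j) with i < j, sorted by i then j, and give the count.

α = atan 0.15 = 8.53°;  2α = 17.06°
n_0 = (+0.3862, +0.9224)
n_1 = (-0.6592, +0.7520)
n_2 = (-0.9988, +0.0486)
n_3 = (-0.9292, -0.3697)
n_4 = (-0.7071, -0.7071)
n_5 = (+0.4731, -0.8810)
n_6 = (+0.9263, +0.3768)
  (0,1): δ = 116.04°  ·
  (0,2): δ = 70.07°  ·
  (0,3): δ = 45.58°  ·
  (0,4): δ = 22.28°  ·
  (0,5): δ = 50.95°  ·
  (0,6): δ = 134.85°  ·
  (1,2): δ = 134.02°  ·
  (1,3): δ = 109.54°  ·
  (1,4): δ = 86.24°  ·
  (1,5): δ = 13.00°  ✓
  (1,6): δ = 70.90°  ·
  (2,3): δ = 155.52°  ·
  (2,4): δ = 132.21°  ·
  (2,5): δ = 58.98°  ·
  (2,6): δ = 24.92°  ·
  (3,4): δ = 156.70°  ·
  (3,5): δ = 83.46°  ·
  (3,6): δ = 0.44°  ✓
  (4,5): δ = 106.77°  ·
  (4,6): δ = 22.87°  ·
  (5,6): δ = 96.10°  ·
antipodal pairs: 2

count = 2; pairs: (1,5), (3,6)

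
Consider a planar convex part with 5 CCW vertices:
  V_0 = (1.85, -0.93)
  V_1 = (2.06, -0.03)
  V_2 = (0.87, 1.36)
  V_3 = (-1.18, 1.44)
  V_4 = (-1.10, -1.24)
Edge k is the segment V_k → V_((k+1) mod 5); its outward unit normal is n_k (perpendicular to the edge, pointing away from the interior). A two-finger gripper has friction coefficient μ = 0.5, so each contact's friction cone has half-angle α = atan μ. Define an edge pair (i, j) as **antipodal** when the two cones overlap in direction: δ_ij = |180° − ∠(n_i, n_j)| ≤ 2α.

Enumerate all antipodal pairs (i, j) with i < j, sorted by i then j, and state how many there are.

count = 3; pairs: (0,3), (1,3), (2,4)

α = atan 0.5 = 26.57°;  2α = 53.13°
n_0 = (+0.9738, -0.2272)
n_1 = (+0.7596, +0.6503)
n_2 = (+0.0390, +0.9992)
n_3 = (-0.9996, -0.0298)
n_4 = (+0.1045, -0.9945)
  (0,1): δ = 126.30°  ·
  (0,2): δ = 79.10°  ·
  (0,3): δ = 14.84°  ✓
  (0,4): δ = 109.13°  ·
  (1,2): δ = 132.80°  ·
  (1,3): δ = 38.86°  ✓
  (1,4): δ = 55.43°  ·
  (2,3): δ = 86.06°  ·
  (2,4): δ = 8.23°  ✓
  (3,4): δ = 85.71°  ·
antipodal pairs: 3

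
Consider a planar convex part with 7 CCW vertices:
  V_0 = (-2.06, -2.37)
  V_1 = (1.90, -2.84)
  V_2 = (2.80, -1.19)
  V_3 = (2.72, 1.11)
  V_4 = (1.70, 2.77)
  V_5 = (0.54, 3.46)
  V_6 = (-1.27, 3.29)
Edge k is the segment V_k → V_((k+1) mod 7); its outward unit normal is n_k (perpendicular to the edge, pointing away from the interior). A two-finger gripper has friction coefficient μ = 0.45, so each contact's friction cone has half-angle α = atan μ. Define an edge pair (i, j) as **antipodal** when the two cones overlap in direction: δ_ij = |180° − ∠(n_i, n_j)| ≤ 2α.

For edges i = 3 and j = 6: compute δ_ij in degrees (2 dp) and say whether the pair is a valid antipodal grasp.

α = atan 0.45 = 24.23°;  2α = 48.46°
edge 3: e_3 = (-1.02, +1.66);  n_3 = (+0.8520, +0.5235)
edge 6: e_6 = (-0.79, -5.66);  n_6 = (-0.9904, +0.1382)
∠(n_3, n_6) = 140.49°
δ = |180° − 140.49°| = 39.51°
39.51° ≤ 2α = 48.46°  →  valid

δ = 39.51°, valid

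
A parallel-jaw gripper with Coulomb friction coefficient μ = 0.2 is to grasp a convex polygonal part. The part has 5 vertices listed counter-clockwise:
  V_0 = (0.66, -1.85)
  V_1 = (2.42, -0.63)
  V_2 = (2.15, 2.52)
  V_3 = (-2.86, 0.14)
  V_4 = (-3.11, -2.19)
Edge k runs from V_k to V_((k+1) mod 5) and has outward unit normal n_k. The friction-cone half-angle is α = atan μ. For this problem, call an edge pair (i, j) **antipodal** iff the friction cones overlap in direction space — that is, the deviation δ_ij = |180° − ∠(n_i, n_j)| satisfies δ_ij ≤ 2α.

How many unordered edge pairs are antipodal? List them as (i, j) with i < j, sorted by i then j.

count = 3; pairs: (0,2), (1,3), (2,4)

α = atan 0.2 = 11.31°;  2α = 22.62°
n_0 = (+0.5697, -0.8219)
n_1 = (+0.9963, +0.0854)
n_2 = (-0.4291, +0.9033)
n_3 = (-0.9943, +0.1067)
n_4 = (+0.0898, -0.9960)
  (0,1): δ = 119.83°  ·
  (0,2): δ = 9.32°  ✓
  (0,3): δ = 49.15°  ·
  (0,4): δ = 150.42°  ·
  (1,2): δ = 69.49°  ·
  (1,3): δ = 11.02°  ✓
  (1,4): δ = 90.25°  ·
  (2,3): δ = 121.53°  ·
  (2,4): δ = 20.26°  ✓
  (3,4): δ = 78.72°  ·
antipodal pairs: 3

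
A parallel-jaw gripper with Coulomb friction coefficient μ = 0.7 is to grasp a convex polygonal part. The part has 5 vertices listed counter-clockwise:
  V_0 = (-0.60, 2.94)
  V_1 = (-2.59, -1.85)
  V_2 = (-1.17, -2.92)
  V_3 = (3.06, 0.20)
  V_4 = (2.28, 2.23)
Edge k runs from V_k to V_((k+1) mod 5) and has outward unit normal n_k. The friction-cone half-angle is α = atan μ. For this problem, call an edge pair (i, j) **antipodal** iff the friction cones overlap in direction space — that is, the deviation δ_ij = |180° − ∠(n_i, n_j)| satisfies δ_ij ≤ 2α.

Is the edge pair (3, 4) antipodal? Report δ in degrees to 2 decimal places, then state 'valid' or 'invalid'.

α = atan 0.7 = 34.99°;  2α = 69.98°
edge 3: e_3 = (-0.78, +2.03);  n_3 = (+0.9335, +0.3587)
edge 4: e_4 = (-2.88, +0.71);  n_4 = (+0.2394, +0.9709)
∠(n_3, n_4) = 55.13°
δ = |180° − 55.13°| = 124.87°
124.87° > 2α = 69.98°  →  invalid

δ = 124.87°, invalid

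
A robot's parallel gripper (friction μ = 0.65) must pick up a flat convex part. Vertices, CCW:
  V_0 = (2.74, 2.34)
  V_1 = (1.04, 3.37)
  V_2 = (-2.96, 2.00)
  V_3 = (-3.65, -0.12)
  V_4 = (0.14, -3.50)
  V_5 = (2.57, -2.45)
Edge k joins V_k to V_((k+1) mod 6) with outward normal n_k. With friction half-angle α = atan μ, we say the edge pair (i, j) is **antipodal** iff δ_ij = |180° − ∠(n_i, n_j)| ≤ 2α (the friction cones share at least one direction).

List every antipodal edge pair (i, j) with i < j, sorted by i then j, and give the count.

α = atan 0.65 = 33.02°;  2α = 66.05°
n_0 = (+0.5182, +0.8553)
n_1 = (-0.3240, +0.9460)
n_2 = (-0.9509, +0.3095)
n_3 = (-0.6656, -0.7463)
n_4 = (+0.3967, -0.9180)
n_5 = (+0.9994, -0.0355)
  (0,1): δ = 129.88°  ·
  (0,2): δ = 76.82°  ·
  (0,3): δ = 10.52°  ✓
  (0,4): δ = 54.58°  ✓
  (0,5): δ = 119.18°  ·
  (1,2): δ = 126.93°  ·
  (1,3): δ = 60.63°  ✓
  (1,4): δ = 4.46°  ✓
  (1,5): δ = 69.06°  ·
  (2,3): δ = 113.70°  ·
  (2,4): δ = 48.60°  ✓
  (2,5): δ = 16.00°  ✓
  (3,4): δ = 114.90°  ·
  (3,5): δ = 50.31°  ✓
  (4,5): δ = 115.40°  ·
antipodal pairs: 7

count = 7; pairs: (0,3), (0,4), (1,3), (1,4), (2,4), (2,5), (3,5)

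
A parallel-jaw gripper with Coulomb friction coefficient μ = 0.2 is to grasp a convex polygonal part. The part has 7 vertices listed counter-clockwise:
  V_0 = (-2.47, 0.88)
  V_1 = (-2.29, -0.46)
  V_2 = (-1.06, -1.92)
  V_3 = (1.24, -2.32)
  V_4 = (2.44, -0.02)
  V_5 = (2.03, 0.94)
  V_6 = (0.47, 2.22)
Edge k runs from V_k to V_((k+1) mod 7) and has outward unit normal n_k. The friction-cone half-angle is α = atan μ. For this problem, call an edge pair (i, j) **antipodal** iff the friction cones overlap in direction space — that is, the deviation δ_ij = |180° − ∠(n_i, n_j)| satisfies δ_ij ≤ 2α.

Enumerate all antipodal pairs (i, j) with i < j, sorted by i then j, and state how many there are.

α = atan 0.2 = 11.31°;  2α = 22.62°
n_0 = (-0.9911, -0.1331)
n_1 = (-0.7648, -0.6443)
n_2 = (-0.1713, -0.9852)
n_3 = (+0.8866, -0.4626)
n_4 = (+0.9196, +0.3928)
n_5 = (+0.6343, +0.7731)
n_6 = (-0.4147, +0.9099)
  (0,1): δ = 147.54°  ·
  (0,2): δ = 107.52°  ·
  (0,3): δ = 35.20°  ·
  (0,4): δ = 15.48°  ✓
  (0,5): δ = 42.98°  ·
  (0,6): δ = 106.85°  ·
  (1,2): δ = 139.98°  ·
  (1,3): δ = 67.67°  ·
  (1,4): δ = 16.99°  ✓
  (1,5): δ = 10.52°  ✓
  (1,6): δ = 74.39°  ·
  (2,3): δ = 107.69°  ·
  (2,4): δ = 57.01°  ·
  (2,5): δ = 29.50°  ·
  (2,6): δ = 34.37°  ·
  (3,4): δ = 129.32°  ·
  (3,5): δ = 101.82°  ·
  (3,6): δ = 37.94°  ·
  (4,5): δ = 152.50°  ·
  (4,6): δ = 88.62°  ·
  (5,6): δ = 116.13°  ·
antipodal pairs: 3

count = 3; pairs: (0,4), (1,4), (1,5)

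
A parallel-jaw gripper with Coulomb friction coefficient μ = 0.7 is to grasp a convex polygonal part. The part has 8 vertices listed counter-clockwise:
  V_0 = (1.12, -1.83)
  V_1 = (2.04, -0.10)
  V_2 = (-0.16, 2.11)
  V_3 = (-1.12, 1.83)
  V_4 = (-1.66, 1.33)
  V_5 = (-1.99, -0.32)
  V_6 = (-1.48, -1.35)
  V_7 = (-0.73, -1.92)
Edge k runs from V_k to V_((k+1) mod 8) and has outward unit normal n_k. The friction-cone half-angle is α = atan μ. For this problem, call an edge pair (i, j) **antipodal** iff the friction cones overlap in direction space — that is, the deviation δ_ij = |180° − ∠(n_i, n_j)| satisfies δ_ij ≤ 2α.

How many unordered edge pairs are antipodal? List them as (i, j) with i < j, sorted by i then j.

α = atan 0.7 = 34.99°;  2α = 69.98°
n_0 = (+0.8829, -0.4695)
n_1 = (+0.7087, +0.7055)
n_2 = (-0.2800, +0.9600)
n_3 = (-0.6794, +0.7338)
n_4 = (-0.9806, +0.1961)
n_5 = (-0.8962, -0.4437)
n_6 = (-0.6051, -0.7962)
n_7 = (+0.0486, -0.9988)
  (0,1): δ = 107.13°  ·
  (0,2): δ = 45.74°  ✓
  (0,3): δ = 19.20°  ✓
  (0,4): δ = 16.69°  ✓
  (0,5): δ = 54.35°  ✓
  (0,6): δ = 80.77°  ·
  (0,7): δ = 120.79°  ·
  (1,2): δ = 118.61°  ·
  (1,3): δ = 92.07°  ·
  (1,4): δ = 56.18°  ✓
  (1,5): δ = 18.53°  ✓
  (1,6): δ = 7.90°  ✓
  (1,7): δ = 47.92°  ✓
  (2,3): δ = 153.46°  ·
  (2,4): δ = 117.57°  ·
  (2,5): δ = 79.92°  ·
  (2,6): δ = 53.50°  ✓
  (2,7): δ = 13.48°  ✓
  (3,4): δ = 144.11°  ·
  (3,5): δ = 106.46°  ·
  (3,6): δ = 80.03°  ·
  (3,7): δ = 40.01°  ✓
  (4,5): δ = 142.35°  ·
  (4,6): δ = 115.92°  ·
  (4,7): δ = 75.90°  ·
  (5,6): δ = 153.58°  ·
  (5,7): δ = 113.56°  ·
  (6,7): δ = 139.98°  ·
antipodal pairs: 11

count = 11; pairs: (0,2), (0,3), (0,4), (0,5), (1,4), (1,5), (1,6), (1,7), (2,6), (2,7), (3,7)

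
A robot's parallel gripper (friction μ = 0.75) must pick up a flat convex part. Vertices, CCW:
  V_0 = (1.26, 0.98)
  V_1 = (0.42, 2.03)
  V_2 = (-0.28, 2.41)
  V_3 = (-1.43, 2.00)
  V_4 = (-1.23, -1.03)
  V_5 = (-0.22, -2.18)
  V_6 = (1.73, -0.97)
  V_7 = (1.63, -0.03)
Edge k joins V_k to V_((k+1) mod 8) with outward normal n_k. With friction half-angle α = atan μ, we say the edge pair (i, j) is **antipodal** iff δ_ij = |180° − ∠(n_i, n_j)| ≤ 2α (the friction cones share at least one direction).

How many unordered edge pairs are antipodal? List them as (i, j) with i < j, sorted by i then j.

α = atan 0.75 = 36.87°;  2α = 73.74°
n_0 = (+0.7809, +0.6247)
n_1 = (+0.4771, +0.8789)
n_2 = (-0.3358, +0.9419)
n_3 = (-0.9978, -0.0659)
n_4 = (-0.7514, -0.6599)
n_5 = (+0.5273, -0.8497)
n_6 = (+0.9944, +0.1058)
n_7 = (+0.9390, +0.3440)
  (0,1): δ = 157.16°  ·
  (0,2): δ = 109.04°  ·
  (0,3): δ = 34.88°  ✓
  (0,4): δ = 2.63°  ✓
  (0,5): δ = 83.16°  ·
  (0,6): δ = 147.41°  ·
  (0,7): δ = 161.46°  ·
  (1,2): δ = 131.88°  ·
  (1,3): δ = 57.73°  ✓
  (1,4): δ = 20.21°  ✓
  (1,5): δ = 60.32°  ✓
  (1,6): δ = 124.57°  ·
  (1,7): δ = 138.62°  ·
  (2,3): δ = 105.85°  ·
  (2,4): δ = 68.33°  ✓
  (2,5): δ = 12.20°  ✓
  (2,6): δ = 76.45°  ·
  (2,7): δ = 90.50°  ·
  (3,4): δ = 142.48°  ·
  (3,5): δ = 61.96°  ✓
  (3,6): δ = 2.30°  ✓
  (3,7): δ = 16.34°  ✓
  (4,5): δ = 99.47°  ·
  (4,6): δ = 35.22°  ✓
  (4,7): δ = 21.17°  ✓
  (5,6): δ = 115.75°  ·
  (5,7): δ = 101.70°  ·
  (6,7): δ = 165.95°  ·
antipodal pairs: 12

count = 12; pairs: (0,3), (0,4), (1,3), (1,4), (1,5), (2,4), (2,5), (3,5), (3,6), (3,7), (4,6), (4,7)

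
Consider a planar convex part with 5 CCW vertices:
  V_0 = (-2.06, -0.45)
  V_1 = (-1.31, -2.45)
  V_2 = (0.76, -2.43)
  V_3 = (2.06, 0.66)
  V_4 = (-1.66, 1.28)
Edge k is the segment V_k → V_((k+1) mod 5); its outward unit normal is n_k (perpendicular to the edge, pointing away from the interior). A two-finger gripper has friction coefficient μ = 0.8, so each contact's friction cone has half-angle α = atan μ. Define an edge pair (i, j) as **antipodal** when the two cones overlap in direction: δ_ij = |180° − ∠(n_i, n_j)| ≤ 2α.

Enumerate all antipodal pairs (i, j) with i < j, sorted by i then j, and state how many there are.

count = 6; pairs: (0,2), (0,3), (1,3), (1,4), (2,3), (2,4)

α = atan 0.8 = 38.66°;  2α = 77.32°
n_0 = (-0.9363, -0.3511)
n_1 = (+0.0097, -1.0000)
n_2 = (+0.9217, -0.3878)
n_3 = (+0.1644, +0.9864)
n_4 = (-0.9743, +0.2253)
  (0,1): δ = 110.00°  ·
  (0,2): δ = 43.37°  ✓
  (0,3): δ = 59.98°  ✓
  (0,4): δ = 146.43°  ·
  (1,2): δ = 113.37°  ·
  (1,3): δ = 10.02°  ✓
  (1,4): δ = 76.43°  ✓
  (2,3): δ = 76.65°  ✓
  (2,4): δ = 9.80°  ✓
  (3,4): δ = 93.56°  ·
antipodal pairs: 6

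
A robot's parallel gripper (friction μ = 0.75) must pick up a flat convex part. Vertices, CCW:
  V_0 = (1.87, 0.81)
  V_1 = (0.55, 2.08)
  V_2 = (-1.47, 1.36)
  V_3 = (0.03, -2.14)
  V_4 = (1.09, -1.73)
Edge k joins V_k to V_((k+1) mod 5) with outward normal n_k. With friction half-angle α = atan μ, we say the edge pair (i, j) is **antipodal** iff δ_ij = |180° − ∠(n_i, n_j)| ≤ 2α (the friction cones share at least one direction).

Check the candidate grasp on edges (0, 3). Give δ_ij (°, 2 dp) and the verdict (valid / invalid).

δ = 65.04°, valid

α = atan 0.75 = 36.87°;  2α = 73.74°
edge 0: e_0 = (-1.32, +1.27);  n_0 = (+0.6933, +0.7206)
edge 3: e_3 = (+1.06, +0.41);  n_3 = (+0.3607, -0.9327)
∠(n_0, n_3) = 114.96°
δ = |180° − 114.96°| = 65.04°
65.04° ≤ 2α = 73.74°  →  valid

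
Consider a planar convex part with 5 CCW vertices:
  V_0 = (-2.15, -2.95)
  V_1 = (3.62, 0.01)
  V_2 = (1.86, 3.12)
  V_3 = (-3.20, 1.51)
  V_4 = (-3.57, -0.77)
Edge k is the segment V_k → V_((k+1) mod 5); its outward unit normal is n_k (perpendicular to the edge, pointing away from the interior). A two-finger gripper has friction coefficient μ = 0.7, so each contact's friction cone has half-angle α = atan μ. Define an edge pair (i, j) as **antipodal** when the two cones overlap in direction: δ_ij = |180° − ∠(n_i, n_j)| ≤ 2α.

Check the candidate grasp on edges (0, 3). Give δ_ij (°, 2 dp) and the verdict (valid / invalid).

α = atan 0.7 = 34.99°;  2α = 69.98°
edge 0: e_0 = (+5.77, +2.96);  n_0 = (+0.4564, -0.8898)
edge 3: e_3 = (-0.37, -2.28);  n_3 = (-0.9871, +0.1602)
∠(n_0, n_3) = 126.38°
δ = |180° − 126.38°| = 53.62°
53.62° ≤ 2α = 69.98°  →  valid

δ = 53.62°, valid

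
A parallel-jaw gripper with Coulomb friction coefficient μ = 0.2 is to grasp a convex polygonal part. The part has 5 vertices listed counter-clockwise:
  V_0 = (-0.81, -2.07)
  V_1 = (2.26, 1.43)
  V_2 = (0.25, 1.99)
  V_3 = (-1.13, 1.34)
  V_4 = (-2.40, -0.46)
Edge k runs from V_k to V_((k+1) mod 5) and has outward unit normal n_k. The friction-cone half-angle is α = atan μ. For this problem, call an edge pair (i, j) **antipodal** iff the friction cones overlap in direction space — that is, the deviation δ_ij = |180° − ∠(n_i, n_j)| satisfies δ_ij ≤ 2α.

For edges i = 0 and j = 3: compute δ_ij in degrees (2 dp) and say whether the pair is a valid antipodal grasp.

δ = 6.05°, valid

α = atan 0.2 = 11.31°;  2α = 22.62°
edge 0: e_0 = (+3.07, +3.50);  n_0 = (+0.7518, -0.6594)
edge 3: e_3 = (-1.27, -1.80);  n_3 = (-0.8171, +0.5765)
∠(n_0, n_3) = 173.95°
δ = |180° − 173.95°| = 6.05°
6.05° ≤ 2α = 22.62°  →  valid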